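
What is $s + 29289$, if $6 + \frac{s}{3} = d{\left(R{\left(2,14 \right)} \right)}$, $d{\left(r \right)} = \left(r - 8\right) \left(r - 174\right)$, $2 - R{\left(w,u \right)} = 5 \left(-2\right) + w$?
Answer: $28287$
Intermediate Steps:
$R{\left(w,u \right)} = 12 - w$ ($R{\left(w,u \right)} = 2 - \left(5 \left(-2\right) + w\right) = 2 - \left(-10 + w\right) = 12 - w$)
$d{\left(r \right)} = \left(-174 + r\right) \left(-8 + r\right)$ ($d{\left(r \right)} = \left(-8 + r\right) \left(-174 + r\right) = \left(-174 + r\right) \left(-8 + r\right)$)
$s = -1002$ ($s = -18 + 3 \left(1392 + \left(12 - 2\right)^{2} - 182 \left(12 - 2\right)\right) = -18 + 3 \left(1392 + 10^{2} - 1820\right) = -18 + 3 \left(1392 + 100 - 1820\right) = -18 + 3 \left(-328\right) = -18 - 984 = -1002$)
$s + 29289 = -1002 + 29289 = 28287$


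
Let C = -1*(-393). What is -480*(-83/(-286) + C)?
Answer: -26995440/143 ≈ -1.8878e+5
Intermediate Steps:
C = 393
-480*(-83/(-286) + C) = -480*(-83/(-286) + 393) = -480*(-83*(-1/286) + 393) = -480*(83/286 + 393) = -480*112481/286 = -26995440/143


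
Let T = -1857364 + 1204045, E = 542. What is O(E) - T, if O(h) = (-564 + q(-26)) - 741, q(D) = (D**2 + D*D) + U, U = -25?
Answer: 653341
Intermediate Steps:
q(D) = -25 + 2*D**2 (q(D) = (D**2 + D*D) - 25 = (D**2 + D**2) - 25 = 2*D**2 - 25 = -25 + 2*D**2)
T = -653319
O(h) = 22 (O(h) = (-564 + (-25 + 2*(-26)**2)) - 741 = (-564 + (-25 + 2*676)) - 741 = (-564 + (-25 + 1352)) - 741 = (-564 + 1327) - 741 = 763 - 741 = 22)
O(E) - T = 22 - 1*(-653319) = 22 + 653319 = 653341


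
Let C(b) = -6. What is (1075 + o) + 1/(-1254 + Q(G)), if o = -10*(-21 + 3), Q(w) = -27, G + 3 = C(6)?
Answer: 1607654/1281 ≈ 1255.0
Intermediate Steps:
G = -9 (G = -3 - 6 = -9)
o = 180 (o = -10*(-18) = 180)
(1075 + o) + 1/(-1254 + Q(G)) = (1075 + 180) + 1/(-1254 - 27) = 1255 + 1/(-1281) = 1255 - 1/1281 = 1607654/1281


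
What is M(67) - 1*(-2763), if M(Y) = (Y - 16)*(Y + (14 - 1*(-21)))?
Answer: 7965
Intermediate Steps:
M(Y) = (-16 + Y)*(35 + Y) (M(Y) = (-16 + Y)*(Y + (14 + 21)) = (-16 + Y)*(Y + 35) = (-16 + Y)*(35 + Y))
M(67) - 1*(-2763) = (-560 + 67² + 19*67) - 1*(-2763) = (-560 + 4489 + 1273) + 2763 = 5202 + 2763 = 7965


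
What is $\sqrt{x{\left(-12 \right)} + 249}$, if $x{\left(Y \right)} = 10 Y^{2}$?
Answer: $\sqrt{1689} \approx 41.097$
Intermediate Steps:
$\sqrt{x{\left(-12 \right)} + 249} = \sqrt{10 \left(-12\right)^{2} + 249} = \sqrt{10 \cdot 144 + 249} = \sqrt{1440 + 249} = \sqrt{1689}$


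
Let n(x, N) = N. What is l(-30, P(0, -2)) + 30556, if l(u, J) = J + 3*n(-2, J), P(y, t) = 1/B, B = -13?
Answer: 397224/13 ≈ 30556.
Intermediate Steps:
P(y, t) = -1/13 (P(y, t) = 1/(-13) = -1/13)
l(u, J) = 4*J (l(u, J) = J + 3*J = 4*J)
l(-30, P(0, -2)) + 30556 = 4*(-1/13) + 30556 = -4/13 + 30556 = 397224/13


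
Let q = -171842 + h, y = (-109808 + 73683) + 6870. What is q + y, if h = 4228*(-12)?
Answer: -251833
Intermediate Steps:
h = -50736
y = -29255 (y = -36125 + 6870 = -29255)
q = -222578 (q = -171842 - 50736 = -222578)
q + y = -222578 - 29255 = -251833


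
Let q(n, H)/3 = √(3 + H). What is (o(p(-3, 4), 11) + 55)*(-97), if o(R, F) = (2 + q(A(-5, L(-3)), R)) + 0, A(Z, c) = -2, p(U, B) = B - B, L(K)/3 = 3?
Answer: -5529 - 291*√3 ≈ -6033.0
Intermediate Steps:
L(K) = 9 (L(K) = 3*3 = 9)
p(U, B) = 0
q(n, H) = 3*√(3 + H)
o(R, F) = 2 + 3*√(3 + R) (o(R, F) = (2 + 3*√(3 + R)) + 0 = 2 + 3*√(3 + R))
(o(p(-3, 4), 11) + 55)*(-97) = ((2 + 3*√(3 + 0)) + 55)*(-97) = ((2 + 3*√3) + 55)*(-97) = (57 + 3*√3)*(-97) = -5529 - 291*√3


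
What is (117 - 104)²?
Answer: 169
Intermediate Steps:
(117 - 104)² = 13² = 169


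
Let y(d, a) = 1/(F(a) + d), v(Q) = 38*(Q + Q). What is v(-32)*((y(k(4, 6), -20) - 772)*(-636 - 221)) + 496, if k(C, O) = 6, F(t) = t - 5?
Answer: -1609130128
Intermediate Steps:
F(t) = -5 + t
v(Q) = 76*Q (v(Q) = 38*(2*Q) = 76*Q)
y(d, a) = 1/(-5 + a + d) (y(d, a) = 1/((-5 + a) + d) = 1/(-5 + a + d))
v(-32)*((y(k(4, 6), -20) - 772)*(-636 - 221)) + 496 = (76*(-32))*((1/(-5 - 20 + 6) - 772)*(-636 - 221)) + 496 = -2432*(1/(-19) - 772)*(-857) + 496 = -2432*(-1/19 - 772)*(-857) + 496 = -(-1877632)*(-857) + 496 = -2432*12571333/19 + 496 = -1609130624 + 496 = -1609130128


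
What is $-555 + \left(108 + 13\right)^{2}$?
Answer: $14086$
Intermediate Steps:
$-555 + \left(108 + 13\right)^{2} = -555 + 121^{2} = -555 + 14641 = 14086$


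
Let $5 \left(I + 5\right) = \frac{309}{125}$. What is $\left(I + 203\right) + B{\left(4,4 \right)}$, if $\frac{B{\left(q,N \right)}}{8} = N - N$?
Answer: $\frac{124059}{625} \approx 198.49$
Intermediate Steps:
$B{\left(q,N \right)} = 0$ ($B{\left(q,N \right)} = 8 \left(N - N\right) = 8 \cdot 0 = 0$)
$I = - \frac{2816}{625}$ ($I = -5 + \frac{309 \cdot \frac{1}{125}}{5} = -5 + \frac{1}{5} \cdot \frac{309}{125} = -5 + \frac{309}{625} = - \frac{2816}{625} \approx -4.5056$)
$\left(I + 203\right) + B{\left(4,4 \right)} = \left(- \frac{2816}{625} + 203\right) + 0 = \frac{124059}{625} + 0 = \frac{124059}{625}$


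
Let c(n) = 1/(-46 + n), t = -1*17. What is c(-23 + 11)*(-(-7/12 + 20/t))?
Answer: -359/11832 ≈ -0.030341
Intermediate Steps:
t = -17
c(-23 + 11)*(-(-7/12 + 20/t)) = (-(-7/12 + 20/(-17)))/(-46 + (-23 + 11)) = (-(-7*1/12 + 20*(-1/17)))/(-46 - 12) = (-(-7/12 - 20/17))/(-58) = -(-1)*(-359)/(58*204) = -1/58*359/204 = -359/11832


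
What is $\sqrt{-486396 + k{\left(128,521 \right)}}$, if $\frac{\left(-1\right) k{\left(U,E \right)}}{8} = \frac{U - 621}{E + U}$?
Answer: $\frac{2 i \sqrt{51216980485}}{649} \approx 697.42 i$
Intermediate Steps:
$k{\left(U,E \right)} = - \frac{8 \left(-621 + U\right)}{E + U}$ ($k{\left(U,E \right)} = - 8 \frac{U - 621}{E + U} = - 8 \frac{-621 + U}{E + U} = - \frac{8 \left(-621 + U\right)}{E + U}$)
$\sqrt{-486396 + k{\left(128,521 \right)}} = \sqrt{-486396 + \frac{8 \left(621 - 128\right)}{521 + 128}} = \sqrt{-486396 + \frac{8 \left(621 - 128\right)}{649}} = \sqrt{-486396 + 8 \cdot \frac{1}{649} \cdot 493} = \sqrt{-486396 + \frac{3944}{649}} = \sqrt{- \frac{315667060}{649}} = \frac{2 i \sqrt{51216980485}}{649}$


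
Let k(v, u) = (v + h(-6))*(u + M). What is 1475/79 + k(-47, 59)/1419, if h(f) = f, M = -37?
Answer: 181901/10191 ≈ 17.849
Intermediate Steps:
k(v, u) = (-37 + u)*(-6 + v) (k(v, u) = (v - 6)*(u - 37) = (-6 + v)*(-37 + u) = (-37 + u)*(-6 + v))
1475/79 + k(-47, 59)/1419 = 1475/79 + (222 - 37*(-47) - 6*59 + 59*(-47))/1419 = 1475*(1/79) + (222 + 1739 - 354 - 2773)*(1/1419) = 1475/79 - 1166*1/1419 = 1475/79 - 106/129 = 181901/10191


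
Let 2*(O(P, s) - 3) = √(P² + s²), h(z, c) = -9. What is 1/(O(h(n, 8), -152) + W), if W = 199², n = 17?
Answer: 158416/6273884079 - 2*√23185/6273884079 ≈ 2.5202e-5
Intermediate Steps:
O(P, s) = 3 + √(P² + s²)/2
W = 39601
1/(O(h(n, 8), -152) + W) = 1/((3 + √((-9)² + (-152)²)/2) + 39601) = 1/((3 + √(81 + 23104)/2) + 39601) = 1/((3 + √23185/2) + 39601) = 1/(39604 + √23185/2)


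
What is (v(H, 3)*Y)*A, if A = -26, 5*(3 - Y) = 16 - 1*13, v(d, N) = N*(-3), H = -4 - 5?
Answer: 2808/5 ≈ 561.60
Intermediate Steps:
H = -9
v(d, N) = -3*N
Y = 12/5 (Y = 3 - (16 - 1*13)/5 = 3 - (16 - 13)/5 = 3 - 1/5*3 = 3 - 3/5 = 12/5 ≈ 2.4000)
(v(H, 3)*Y)*A = (-3*3*(12/5))*(-26) = -9*12/5*(-26) = -108/5*(-26) = 2808/5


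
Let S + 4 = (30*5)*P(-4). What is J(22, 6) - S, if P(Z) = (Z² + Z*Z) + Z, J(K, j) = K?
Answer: -4174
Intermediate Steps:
P(Z) = Z + 2*Z² (P(Z) = (Z² + Z²) + Z = 2*Z² + Z = Z + 2*Z²)
S = 4196 (S = -4 + (30*5)*(-4*(1 + 2*(-4))) = -4 + 150*(-4*(1 - 8)) = -4 + 150*(-4*(-7)) = -4 + 150*28 = -4 + 4200 = 4196)
J(22, 6) - S = 22 - 1*4196 = 22 - 4196 = -4174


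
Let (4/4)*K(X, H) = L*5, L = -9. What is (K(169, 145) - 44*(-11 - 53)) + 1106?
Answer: 3877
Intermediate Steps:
K(X, H) = -45 (K(X, H) = -9*5 = -45)
(K(169, 145) - 44*(-11 - 53)) + 1106 = (-45 - 44*(-11 - 53)) + 1106 = (-45 - 44*(-64)) + 1106 = (-45 + 2816) + 1106 = 2771 + 1106 = 3877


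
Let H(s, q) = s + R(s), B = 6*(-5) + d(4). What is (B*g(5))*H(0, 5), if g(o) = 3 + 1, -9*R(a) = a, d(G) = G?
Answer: 0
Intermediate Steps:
R(a) = -a/9
g(o) = 4
B = -26 (B = 6*(-5) + 4 = -30 + 4 = -26)
H(s, q) = 8*s/9 (H(s, q) = s - s/9 = 8*s/9)
(B*g(5))*H(0, 5) = (-26*4)*((8/9)*0) = -104*0 = 0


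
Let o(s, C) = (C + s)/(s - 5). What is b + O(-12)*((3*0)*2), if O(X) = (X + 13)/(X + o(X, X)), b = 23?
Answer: 23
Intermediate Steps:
o(s, C) = (C + s)/(-5 + s)
O(X) = (13 + X)/(X + 2*X/(-5 + X)) (O(X) = (X + 13)/(X + (X + X)/(-5 + X)) = (13 + X)/(X + (2*X)/(-5 + X)) = (13 + X)/(X + 2*X/(-5 + X)))
b + O(-12)*((3*0)*2) = 23 + ((-5 - 12)*(13 - 12)/((-12)*(-3 - 12)))*((3*0)*2) = 23 + (-1/12*(-17)*1/(-15))*(0*2) = 23 - 1/12*(-1/15)*(-17)*1*0 = 23 - 17/180*0 = 23 + 0 = 23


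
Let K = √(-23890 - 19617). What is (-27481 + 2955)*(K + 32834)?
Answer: -805286684 - 24526*I*√43507 ≈ -8.0529e+8 - 5.1157e+6*I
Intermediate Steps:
K = I*√43507 (K = √(-43507) = I*√43507 ≈ 208.58*I)
(-27481 + 2955)*(K + 32834) = (-27481 + 2955)*(I*√43507 + 32834) = -24526*(32834 + I*√43507) = -805286684 - 24526*I*√43507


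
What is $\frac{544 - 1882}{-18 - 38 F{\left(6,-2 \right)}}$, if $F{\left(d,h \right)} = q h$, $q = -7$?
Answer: $\frac{669}{275} \approx 2.4327$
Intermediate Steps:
$F{\left(d,h \right)} = - 7 h$
$\frac{544 - 1882}{-18 - 38 F{\left(6,-2 \right)}} = \frac{544 - 1882}{-18 - 38 \left(\left(-7\right) \left(-2\right)\right)} = \frac{544 - 1882}{-18 - 532} = - \frac{1338}{-18 - 532} = - \frac{1338}{-550} = \left(-1338\right) \left(- \frac{1}{550}\right) = \frac{669}{275}$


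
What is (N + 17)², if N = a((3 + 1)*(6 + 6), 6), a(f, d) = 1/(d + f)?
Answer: 844561/2916 ≈ 289.63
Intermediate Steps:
N = 1/54 (N = 1/(6 + (3 + 1)*(6 + 6)) = 1/(6 + 4*12) = 1/(6 + 48) = 1/54 ≈ 0.018519)
(N + 17)² = (1/54 + 17)² = (919/54)² = 844561/2916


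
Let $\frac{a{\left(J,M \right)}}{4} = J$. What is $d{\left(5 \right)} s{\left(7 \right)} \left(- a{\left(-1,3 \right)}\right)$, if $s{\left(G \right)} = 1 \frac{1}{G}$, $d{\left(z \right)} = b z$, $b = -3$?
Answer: $- \frac{60}{7} \approx -8.5714$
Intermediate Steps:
$a{\left(J,M \right)} = 4 J$
$d{\left(z \right)} = - 3 z$
$s{\left(G \right)} = \frac{1}{G}$
$d{\left(5 \right)} s{\left(7 \right)} \left(- a{\left(-1,3 \right)}\right) = \frac{\left(-3\right) 5}{7} \left(- 4 \left(-1\right)\right) = \left(-15\right) \frac{1}{7} \left(\left(-1\right) \left(-4\right)\right) = \left(- \frac{15}{7}\right) 4 = - \frac{60}{7}$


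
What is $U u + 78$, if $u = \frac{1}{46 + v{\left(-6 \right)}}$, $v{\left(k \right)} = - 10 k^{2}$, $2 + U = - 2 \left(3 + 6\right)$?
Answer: $\frac{12256}{157} \approx 78.064$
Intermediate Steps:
$U = -20$ ($U = -2 - 2 \left(3 + 6\right) = -2 - 18 = -20$)
$u = - \frac{1}{314}$ ($u = \frac{1}{46 - 10 \left(-6\right)^{2}} = \frac{1}{46 - 360} = \frac{1}{-314} = - \frac{1}{314} \approx -0.0031847$)
$U u + 78 = \left(-20\right) \left(- \frac{1}{314}\right) + 78 = \frac{10}{157} + 78 = \frac{12256}{157}$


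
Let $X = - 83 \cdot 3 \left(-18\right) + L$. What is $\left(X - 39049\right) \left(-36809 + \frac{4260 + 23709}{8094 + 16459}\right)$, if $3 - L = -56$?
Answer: $\frac{31186377523264}{24553} \approx 1.2702 \cdot 10^{9}$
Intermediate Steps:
$L = 59$ ($L = 3 - -56 = 3 + 56 = 59$)
$X = 4541$ ($X = - 83 \cdot 3 \left(-18\right) + 59 = \left(-83\right) \left(-54\right) + 59 = 4482 + 59 = 4541$)
$\left(X - 39049\right) \left(-36809 + \frac{4260 + 23709}{8094 + 16459}\right) = \left(4541 - 39049\right) \left(-36809 + \frac{4260 + 23709}{8094 + 16459}\right) = - 34508 \left(-36809 + \frac{27969}{24553}\right) = \left(-34508\right) \left(- \frac{903743408}{24553}\right) = \frac{31186377523264}{24553}$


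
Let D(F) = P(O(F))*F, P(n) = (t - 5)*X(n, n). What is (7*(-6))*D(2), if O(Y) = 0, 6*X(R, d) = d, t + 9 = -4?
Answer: 0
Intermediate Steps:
t = -13 (t = -9 - 4 = -13)
X(R, d) = d/6
P(n) = -3*n (P(n) = (-13 - 5)*(n/6) = -3*n)
D(F) = 0 (D(F) = (-3*0)*F = 0*F = 0)
(7*(-6))*D(2) = (7*(-6))*0 = -42*0 = 0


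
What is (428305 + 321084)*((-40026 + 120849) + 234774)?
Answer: 236504920233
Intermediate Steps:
(428305 + 321084)*((-40026 + 120849) + 234774) = 749389*(80823 + 234774) = 749389*315597 = 236504920233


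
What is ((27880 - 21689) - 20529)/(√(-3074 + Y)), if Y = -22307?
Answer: 14338*I*√25381/25381 ≈ 89.998*I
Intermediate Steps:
((27880 - 21689) - 20529)/(√(-3074 + Y)) = ((27880 - 21689) - 20529)/(√(-3074 - 22307)) = (6191 - 20529)/(√(-25381)) = -14338*(-I*√25381/25381) = -(-14338)*I*√25381/25381 = 14338*I*√25381/25381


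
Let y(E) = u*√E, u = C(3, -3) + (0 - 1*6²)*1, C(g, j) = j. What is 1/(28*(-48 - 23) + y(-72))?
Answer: I/(2*(-994*I + 117*√2)) ≈ -0.00048946 + 8.1476e-5*I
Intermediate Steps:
u = -39 (u = -3 + (0 - 1*6²)*1 = -3 + (0 - 1*36)*1 = -3 + (0 - 36)*1 = -3 - 36*1 = -3 - 36 = -39)
y(E) = -39*√E
1/(28*(-48 - 23) + y(-72)) = 1/(28*(-48 - 23) - 234*I*√2) = 1/(28*(-71) - 234*I*√2) = 1/(-1988 - 234*I*√2)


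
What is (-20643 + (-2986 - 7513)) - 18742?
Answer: -49884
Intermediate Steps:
(-20643 + (-2986 - 7513)) - 18742 = (-20643 - 10499) - 18742 = -31142 - 18742 = -49884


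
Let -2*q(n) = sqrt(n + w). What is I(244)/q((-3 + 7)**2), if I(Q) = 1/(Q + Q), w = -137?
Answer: I/2684 ≈ 0.00037258*I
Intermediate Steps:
I(Q) = 1/(2*Q)
q(n) = -sqrt(-137 + n)/2 (q(n) = -sqrt(n - 137)/2 = -sqrt(-137 + n)/2)
I(244)/q((-3 + 7)**2) = ((1/2)/244)/((-sqrt(-137 + (-3 + 7)**2)/2)) = ((1/2)*(1/244))/((-sqrt(-137 + 4**2)/2)) = 1/(488*((-sqrt(-137 + 16)/2))) = 1/(488*((-11*I/2))) = (2*I/11)/488 = I/2684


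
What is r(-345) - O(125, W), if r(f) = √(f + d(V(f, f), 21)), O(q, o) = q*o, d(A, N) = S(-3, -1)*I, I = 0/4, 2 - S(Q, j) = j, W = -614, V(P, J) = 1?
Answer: 76750 + I*√345 ≈ 76750.0 + 18.574*I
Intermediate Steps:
S(Q, j) = 2 - j
I = 0 (I = 0*(¼) = 0)
d(A, N) = 0 (d(A, N) = (2 - 1*(-1))*0 = (2 + 1)*0 = 3*0 = 0)
O(q, o) = o*q
r(f) = √f (r(f) = √(f + 0) = √f)
r(-345) - O(125, W) = √(-345) - (-614)*125 = I*√345 - 1*(-76750) = I*√345 + 76750 = 76750 + I*√345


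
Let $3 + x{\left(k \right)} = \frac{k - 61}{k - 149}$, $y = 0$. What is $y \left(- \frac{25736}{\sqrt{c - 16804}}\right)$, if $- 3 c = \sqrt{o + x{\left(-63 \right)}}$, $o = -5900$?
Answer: $0$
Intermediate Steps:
$x{\left(k \right)} = -3 + \frac{-61 + k}{-149 + k}$ ($x{\left(k \right)} = -3 + \frac{k - 61}{k - 149} = -3 + \frac{-61 + k}{-149 + k}$)
$c = - \frac{2 i \sqrt{4144971}}{159}$ ($c = - \frac{\sqrt{-5900 + \frac{2 \left(193 - -63\right)}{-149 - 63}}}{3} = - \frac{\sqrt{-5900 + \frac{2 \left(193 + 63\right)}{-212}}}{3} = - \frac{\sqrt{-5900 + 2 \left(- \frac{1}{212}\right) 256}}{3} = - \frac{\sqrt{-5900 - \frac{128}{53}}}{3} = - \frac{\sqrt{- \frac{312828}{53}}}{3} = - \frac{\frac{2}{53} i \sqrt{4144971}}{3} = - \frac{2 i \sqrt{4144971}}{159} \approx - 25.609 i$)
$y \left(- \frac{25736}{\sqrt{c - 16804}}\right) = 0 \left(- \frac{25736}{\sqrt{- \frac{2 i \sqrt{4144971}}{159} - 16804}}\right) = 0 \left(- \frac{25736}{\sqrt{-16804 - \frac{2 i \sqrt{4144971}}{159}}}\right) = 0$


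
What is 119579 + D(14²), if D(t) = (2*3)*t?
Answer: 120755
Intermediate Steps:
D(t) = 6*t
119579 + D(14²) = 119579 + 6*14² = 119579 + 6*196 = 119579 + 1176 = 120755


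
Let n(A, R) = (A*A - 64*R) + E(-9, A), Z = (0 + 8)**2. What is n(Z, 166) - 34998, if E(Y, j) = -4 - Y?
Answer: -41521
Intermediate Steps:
Z = 64 (Z = 8**2 = 64)
n(A, R) = 5 + A**2 - 64*R (n(A, R) = (A*A - 64*R) + (-4 - 1*(-9)) = (A**2 - 64*R) + (-4 + 9) = (A**2 - 64*R) + 5 = 5 + A**2 - 64*R)
n(Z, 166) - 34998 = (5 + 64**2 - 64*166) - 34998 = (5 + 4096 - 10624) - 34998 = -6523 - 34998 = -41521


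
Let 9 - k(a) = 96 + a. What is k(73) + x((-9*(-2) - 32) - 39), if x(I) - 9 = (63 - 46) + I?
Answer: -187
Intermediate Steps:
k(a) = -87 - a (k(a) = 9 - (96 + a) = 9 + (-96 - a) = -87 - a)
x(I) = 26 + I (x(I) = 9 + ((63 - 46) + I) = 9 + (17 + I) = 26 + I)
k(73) + x((-9*(-2) - 32) - 39) = (-87 - 1*73) + (26 + ((-9*(-2) - 32) - 39)) = (-87 - 73) + (26 + ((18 - 32) - 39)) = -160 + (26 + (-14 - 39)) = -160 + (26 - 53) = -160 - 27 = -187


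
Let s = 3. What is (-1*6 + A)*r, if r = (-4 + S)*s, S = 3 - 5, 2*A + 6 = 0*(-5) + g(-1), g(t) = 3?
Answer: 135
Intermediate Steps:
A = -3/2 (A = -3 + (0*(-5) + 3)/2 = -3 + (0 + 3)/2 = -3 + (1/2)*3 = -3 + 3/2 = -3/2 ≈ -1.5000)
S = -2
r = -18 (r = (-4 - 2)*3 = -6*3 = -18)
(-1*6 + A)*r = (-1*6 - 3/2)*(-18) = (-6 - 3/2)*(-18) = -15/2*(-18) = 135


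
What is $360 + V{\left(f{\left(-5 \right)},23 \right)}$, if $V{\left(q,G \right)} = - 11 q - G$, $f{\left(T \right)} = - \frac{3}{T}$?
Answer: $\frac{1652}{5} \approx 330.4$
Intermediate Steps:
$V{\left(q,G \right)} = - G - 11 q$
$360 + V{\left(f{\left(-5 \right)},23 \right)} = 360 - \left(23 + 11 \left(- \frac{3}{-5}\right)\right) = 360 - \left(23 + 11 \left(\left(-3\right) \left(- \frac{1}{5}\right)\right)\right) = 360 - \frac{148}{5} = \frac{1652}{5}$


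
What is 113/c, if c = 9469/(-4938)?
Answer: -557994/9469 ≈ -58.929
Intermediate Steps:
c = -9469/4938 (c = 9469*(-1/4938) = -9469/4938 ≈ -1.9176)
113/c = 113/(-9469/4938) = 113*(-4938/9469) = -557994/9469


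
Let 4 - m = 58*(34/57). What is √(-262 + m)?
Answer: I*√950646/57 ≈ 17.105*I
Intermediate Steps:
m = -1744/57 (m = 4 - 58*34/57 = 4 - 1*1972/57 = 4 - 1972/57 = -1744/57 ≈ -30.596)
√(-262 + m) = √(-262 - 1744/57) = √(-16678/57) = I*√950646/57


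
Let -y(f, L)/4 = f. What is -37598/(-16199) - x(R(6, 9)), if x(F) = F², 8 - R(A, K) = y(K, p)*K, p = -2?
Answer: -1785480978/16199 ≈ -1.1022e+5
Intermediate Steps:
y(f, L) = -4*f
R(A, K) = 8 + 4*K² (R(A, K) = 8 - (-4*K)*K = 8 - (-4)*K² = 8 + 4*K²)
-37598/(-16199) - x(R(6, 9)) = -37598/(-16199) - (8 + 4*9²)² = -37598*(-1/16199) - (8 + 4*81)² = 37598/16199 - (8 + 324)² = 37598/16199 - 1*332² = 37598/16199 - 1*110224 = 37598/16199 - 110224 = -1785480978/16199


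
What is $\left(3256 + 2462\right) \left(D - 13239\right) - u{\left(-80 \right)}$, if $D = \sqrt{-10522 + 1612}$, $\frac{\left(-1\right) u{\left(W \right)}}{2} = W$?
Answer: $-75700762 + 51462 i \sqrt{110} \approx -7.5701 \cdot 10^{7} + 5.3974 \cdot 10^{5} i$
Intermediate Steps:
$u{\left(W \right)} = - 2 W$
$D = 9 i \sqrt{110}$ ($D = \sqrt{-8910} = 9 i \sqrt{110} \approx 94.393 i$)
$\left(3256 + 2462\right) \left(D - 13239\right) - u{\left(-80 \right)} = \left(3256 + 2462\right) \left(9 i \sqrt{110} - 13239\right) - \left(-2\right) \left(-80\right) = 5718 \left(-13239 + 9 i \sqrt{110}\right) - 160 = \left(-75700602 + 51462 i \sqrt{110}\right) - 160 = -75700762 + 51462 i \sqrt{110}$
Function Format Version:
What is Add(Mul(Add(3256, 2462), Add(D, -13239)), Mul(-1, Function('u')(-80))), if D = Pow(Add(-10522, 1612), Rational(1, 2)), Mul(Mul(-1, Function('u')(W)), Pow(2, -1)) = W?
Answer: Add(-75700762, Mul(51462, I, Pow(110, Rational(1, 2)))) ≈ Add(-7.5701e+7, Mul(5.3974e+5, I))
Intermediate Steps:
Function('u')(W) = Mul(-2, W)
D = Mul(9, I, Pow(110, Rational(1, 2))) (D = Pow(-8910, Rational(1, 2)) = Mul(9, I, Pow(110, Rational(1, 2))) ≈ Mul(94.393, I))
Add(Mul(Add(3256, 2462), Add(D, -13239)), Mul(-1, Function('u')(-80))) = Add(Mul(Add(3256, 2462), Add(Mul(9, I, Pow(110, Rational(1, 2))), -13239)), Mul(-1, Mul(-2, -80))) = Add(Mul(5718, Add(-13239, Mul(9, I, Pow(110, Rational(1, 2))))), Mul(-1, 160)) = Add(Add(-75700602, Mul(51462, I, Pow(110, Rational(1, 2)))), -160) = Add(-75700762, Mul(51462, I, Pow(110, Rational(1, 2))))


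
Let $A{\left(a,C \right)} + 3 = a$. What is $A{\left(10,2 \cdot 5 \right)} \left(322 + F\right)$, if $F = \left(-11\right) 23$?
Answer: $483$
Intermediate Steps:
$A{\left(a,C \right)} = -3 + a$
$F = -253$
$A{\left(10,2 \cdot 5 \right)} \left(322 + F\right) = \left(-3 + 10\right) \left(322 - 253\right) = 7 \cdot 69 = 483$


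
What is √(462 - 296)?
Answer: √166 ≈ 12.884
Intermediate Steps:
√(462 - 296) = √166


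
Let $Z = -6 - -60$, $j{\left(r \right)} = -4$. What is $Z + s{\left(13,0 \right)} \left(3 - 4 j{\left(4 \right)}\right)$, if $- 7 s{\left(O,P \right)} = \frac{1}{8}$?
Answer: $\frac{3005}{56} \approx 53.661$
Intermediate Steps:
$s{\left(O,P \right)} = - \frac{1}{56}$ ($s{\left(O,P \right)} = - \frac{1}{7 \cdot 8} = \left(- \frac{1}{7}\right) \frac{1}{8} = - \frac{1}{56}$)
$Z = 54$ ($Z = -6 + 60 = 54$)
$Z + s{\left(13,0 \right)} \left(3 - 4 j{\left(4 \right)}\right) = 54 - \frac{3 - -16}{56} = 54 - \frac{3 + 16}{56} = 54 - \frac{19}{56} = \frac{3005}{56}$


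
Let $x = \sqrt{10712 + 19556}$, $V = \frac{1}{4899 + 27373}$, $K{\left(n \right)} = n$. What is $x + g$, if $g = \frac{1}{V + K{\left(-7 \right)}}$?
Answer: $- \frac{32272}{225903} + 2 \sqrt{7567} \approx 173.83$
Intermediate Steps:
$V = \frac{1}{32272} \approx 3.0987 \cdot 10^{-5}$
$g = - \frac{32272}{225903}$ ($g = \frac{1}{\frac{1}{32272} - 7} = \frac{1}{- \frac{225903}{32272}} = - \frac{32272}{225903} \approx -0.14286$)
$x = 2 \sqrt{7567}$ ($x = \sqrt{30268} = 2 \sqrt{7567} \approx 173.98$)
$x + g = 2 \sqrt{7567} - \frac{32272}{225903} = - \frac{32272}{225903} + 2 \sqrt{7567}$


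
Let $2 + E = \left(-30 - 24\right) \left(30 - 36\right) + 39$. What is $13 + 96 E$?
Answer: $34669$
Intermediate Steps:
$E = 361$ ($E = -2 + \left(\left(-30 - 24\right) \left(30 - 36\right) + 39\right) = -2 + \left(\left(-54\right) \left(-6\right) + 39\right) = -2 + \left(324 + 39\right) = -2 + 363 = 361$)
$13 + 96 E = 13 + 96 \cdot 361 = 13 + 34656 = 34669$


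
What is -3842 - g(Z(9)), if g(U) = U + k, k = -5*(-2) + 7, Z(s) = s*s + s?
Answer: -3949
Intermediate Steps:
Z(s) = s + s² (Z(s) = s² + s = s + s²)
k = 17 (k = 10 + 7 = 17)
g(U) = 17 + U (g(U) = U + 17 = 17 + U)
-3842 - g(Z(9)) = -3842 - (17 + 9*(1 + 9)) = -3842 - (17 + 9*10) = -3842 - (17 + 90) = -3842 - 1*107 = -3842 - 107 = -3949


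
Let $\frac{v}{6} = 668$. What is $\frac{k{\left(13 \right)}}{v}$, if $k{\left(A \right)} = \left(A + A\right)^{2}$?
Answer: $\frac{169}{1002} \approx 0.16866$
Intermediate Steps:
$v = 4008$ ($v = 6 \cdot 668 = 4008$)
$k{\left(A \right)} = 4 A^{2}$ ($k{\left(A \right)} = \left(2 A\right)^{2} = 4 A^{2}$)
$\frac{k{\left(13 \right)}}{v} = \frac{4 \cdot 13^{2}}{4008} = 4 \cdot 169 \cdot \frac{1}{4008} = 676 \cdot \frac{1}{4008} = \frac{169}{1002}$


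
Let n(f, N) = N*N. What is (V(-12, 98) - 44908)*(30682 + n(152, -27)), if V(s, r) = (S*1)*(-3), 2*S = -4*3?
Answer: -1410039790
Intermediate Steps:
n(f, N) = N²
S = -6 (S = (-4*3)/2 = (½)*(-12) = -6)
V(s, r) = 18 (V(s, r) = -6*1*(-3) = -6*(-3) = 18)
(V(-12, 98) - 44908)*(30682 + n(152, -27)) = (18 - 44908)*(30682 + (-27)²) = -44890*(30682 + 729) = -44890*31411 = -1410039790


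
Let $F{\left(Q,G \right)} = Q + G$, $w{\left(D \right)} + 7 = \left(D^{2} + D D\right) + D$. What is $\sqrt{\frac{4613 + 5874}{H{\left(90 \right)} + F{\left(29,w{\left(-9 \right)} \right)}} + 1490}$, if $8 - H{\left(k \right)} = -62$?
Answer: $\frac{\sqrt{1877685}}{35} \approx 39.151$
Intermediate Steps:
$H{\left(k \right)} = 70$ ($H{\left(k \right)} = 8 - -62 = 8 + 62 = 70$)
$w{\left(D \right)} = -7 + D + 2 D^{2}$ ($w{\left(D \right)} = -7 + \left(\left(D^{2} + D D\right) + D\right) = -7 + \left(\left(D^{2} + D^{2}\right) + D\right) = -7 + \left(2 D^{2} + D\right) = -7 + \left(D + 2 D^{2}\right) = -7 + D + 2 D^{2}$)
$F{\left(Q,G \right)} = G + Q$
$\sqrt{\frac{4613 + 5874}{H{\left(90 \right)} + F{\left(29,w{\left(-9 \right)} \right)}} + 1490} = \sqrt{\frac{4613 + 5874}{70 + \left(\left(-7 - 9 + 2 \left(-9\right)^{2}\right) + 29\right)} + 1490} = \sqrt{\frac{10487}{70 + \left(\left(-7 - 9 + 2 \cdot 81\right) + 29\right)} + 1490} = \sqrt{\frac{10487}{70 + \left(\left(-7 - 9 + 162\right) + 29\right)} + 1490} = \sqrt{\frac{10487}{70 + \left(146 + 29\right)} + 1490} = \sqrt{\frac{10487}{70 + 175} + 1490} = \sqrt{\frac{10487}{245} + 1490} = \sqrt{\frac{375537}{245}} = \frac{\sqrt{1877685}}{35}$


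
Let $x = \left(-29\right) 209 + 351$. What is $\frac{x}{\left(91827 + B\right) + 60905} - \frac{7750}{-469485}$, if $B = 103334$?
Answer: $- \frac{69624785}{12021914601} \approx -0.0057915$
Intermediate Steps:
$x = -5710$ ($x = -6061 + 351 = -5710$)
$\frac{x}{\left(91827 + B\right) + 60905} - \frac{7750}{-469485} = - \frac{5710}{\left(91827 + 103334\right) + 60905} - \frac{7750}{-469485} = - \frac{5710}{195161 + 60905} - - \frac{1550}{93897} = - \frac{5710}{256066} + \frac{1550}{93897} = \left(-5710\right) \frac{1}{256066} + \frac{1550}{93897} = - \frac{2855}{128033} + \frac{1550}{93897} = - \frac{69624785}{12021914601}$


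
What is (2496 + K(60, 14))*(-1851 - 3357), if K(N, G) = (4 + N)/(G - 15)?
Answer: -12665856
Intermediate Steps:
K(N, G) = (4 + N)/(-15 + G)
(2496 + K(60, 14))*(-1851 - 3357) = (2496 + (4 + 60)/(-15 + 14))*(-1851 - 3357) = (2496 + 64/(-1))*(-5208) = (2496 - 1*64)*(-5208) = (2496 - 64)*(-5208) = 2432*(-5208) = -12665856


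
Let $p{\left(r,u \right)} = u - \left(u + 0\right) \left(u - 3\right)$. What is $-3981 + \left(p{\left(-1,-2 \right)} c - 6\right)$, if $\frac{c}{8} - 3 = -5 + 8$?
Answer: $-4563$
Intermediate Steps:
$c = 48$ ($c = 24 + 8 \left(-5 + 8\right) = 24 + 8 \cdot 3 = 24 + 24 = 48$)
$p{\left(r,u \right)} = u - u \left(-3 + u\right)$
$-3981 + \left(p{\left(-1,-2 \right)} c - 6\right) = -3981 + \left(- 2 \left(4 - -2\right) 48 - 6\right) = -3981 + \left(- 2 \left(4 + 2\right) 48 - 6\right) = -3981 + \left(\left(-2\right) 6 \cdot 48 - 6\right) = -3981 - 582 = -4563$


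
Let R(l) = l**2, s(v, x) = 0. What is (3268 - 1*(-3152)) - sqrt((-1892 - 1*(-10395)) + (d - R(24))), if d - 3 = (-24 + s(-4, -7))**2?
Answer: 6420 - sqrt(8506) ≈ 6327.8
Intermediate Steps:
d = 579 (d = 3 + (-24 + 0)**2 = 3 + (-24)**2 = 3 + 576 = 579)
(3268 - 1*(-3152)) - sqrt((-1892 - 1*(-10395)) + (d - R(24))) = (3268 - 1*(-3152)) - sqrt((-1892 - 1*(-10395)) + (579 - 1*24**2)) = (3268 + 3152) - sqrt((-1892 + 10395) + (579 - 1*576)) = 6420 - sqrt(8503 + (579 - 576)) = 6420 - sqrt(8503 + 3) = 6420 - sqrt(8506)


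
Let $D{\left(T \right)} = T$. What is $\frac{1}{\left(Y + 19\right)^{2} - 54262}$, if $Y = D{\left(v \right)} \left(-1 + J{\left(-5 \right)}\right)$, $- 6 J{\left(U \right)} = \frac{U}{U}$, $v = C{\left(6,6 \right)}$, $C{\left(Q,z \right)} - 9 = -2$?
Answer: $- \frac{36}{1949207} \approx -1.8469 \cdot 10^{-5}$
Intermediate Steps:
$C{\left(Q,z \right)} = 7$ ($C{\left(Q,z \right)} = 9 - 2 = 7$)
$v = 7$
$J{\left(U \right)} = - \frac{1}{6}$ ($J{\left(U \right)} = - \frac{U \frac{1}{U}}{6} = \left(- \frac{1}{6}\right) 1 = - \frac{1}{6}$)
$Y = - \frac{49}{6}$ ($Y = 7 \left(-1 - \frac{1}{6}\right) = 7 \left(- \frac{7}{6}\right) = - \frac{49}{6} \approx -8.1667$)
$\frac{1}{\left(Y + 19\right)^{2} - 54262} = \frac{1}{\left(- \frac{49}{6} + 19\right)^{2} - 54262} = \frac{1}{\left(\frac{65}{6}\right)^{2} - 54262} = \frac{1}{\frac{4225}{36} - 54262} = \frac{1}{- \frac{1949207}{36}} = - \frac{36}{1949207}$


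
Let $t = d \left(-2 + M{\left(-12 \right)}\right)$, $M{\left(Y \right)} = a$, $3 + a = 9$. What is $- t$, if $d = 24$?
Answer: $-96$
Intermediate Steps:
$a = 6$ ($a = -3 + 9 = 6$)
$M{\left(Y \right)} = 6$
$t = 96$ ($t = 24 \left(-2 + 6\right) = 24 \cdot 4 = 96$)
$- t = \left(-1\right) 96 = -96$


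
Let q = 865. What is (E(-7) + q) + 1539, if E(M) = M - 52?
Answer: 2345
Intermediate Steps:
E(M) = -52 + M
(E(-7) + q) + 1539 = ((-52 - 7) + 865) + 1539 = (-59 + 865) + 1539 = 806 + 1539 = 2345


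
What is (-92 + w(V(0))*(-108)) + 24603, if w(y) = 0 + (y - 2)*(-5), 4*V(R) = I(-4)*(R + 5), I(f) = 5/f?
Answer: 90349/4 ≈ 22587.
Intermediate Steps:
V(R) = -25/16 - 5*R/16 (V(R) = ((5/(-4))*(R + 5))/4 = ((5*(-¼))*(5 + R))/4 = (-5*(5 + R)/4)/4 = (-25/4 - 5*R/4)/4 = -25/16 - 5*R/16)
w(y) = 10 - 5*y (w(y) = 0 + (-2 + y)*(-5) = 0 + (10 - 5*y) = 10 - 5*y)
(-92 + w(V(0))*(-108)) + 24603 = (-92 + (10 - 5*(-25/16 - 5/16*0))*(-108)) + 24603 = (-92 + (10 - 5*(-25/16 + 0))*(-108)) + 24603 = (-92 + (10 - 5*(-25/16))*(-108)) + 24603 = (-92 + (10 + 125/16)*(-108)) + 24603 = (-92 + (285/16)*(-108)) + 24603 = (-92 - 7695/4) + 24603 = -8063/4 + 24603 = 90349/4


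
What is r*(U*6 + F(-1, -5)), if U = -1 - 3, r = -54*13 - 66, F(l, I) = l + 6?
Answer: 14592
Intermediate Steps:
F(l, I) = 6 + l
r = -768 (r = -702 - 66 = -768)
U = -4
r*(U*6 + F(-1, -5)) = -768*(-4*6 + (6 - 1)) = -768*(-24 + 5) = -768*(-19) = 14592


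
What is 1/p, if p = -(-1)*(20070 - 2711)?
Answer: 1/17359 ≈ 5.7607e-5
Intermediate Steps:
p = 17359 (p = -(-1)*17359 = -1*(-17359) = 17359)
1/p = 1/17359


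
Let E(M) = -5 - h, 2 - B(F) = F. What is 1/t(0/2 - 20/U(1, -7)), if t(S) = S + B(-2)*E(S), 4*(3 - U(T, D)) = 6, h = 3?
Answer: -3/136 ≈ -0.022059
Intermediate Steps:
B(F) = 2 - F
U(T, D) = 3/2 (U(T, D) = 3 - ¼*6 = 3 - 3/2 = 3/2)
E(M) = -8 (E(M) = -5 - 1*3 = -5 - 3 = -8)
t(S) = -32 + S (t(S) = S + (2 - 1*(-2))*(-8) = S + (2 + 2)*(-8) = S + 4*(-8) = S - 32 = -32 + S)
1/t(0/2 - 20/U(1, -7)) = 1/(-32 + (0/2 - 20/3/2)) = 1/(-32 + (0*(½) - 20*⅔)) = 1/(-32 + (0 - 40/3)) = 1/(-32 - 40/3) = 1/(-136/3) = -3/136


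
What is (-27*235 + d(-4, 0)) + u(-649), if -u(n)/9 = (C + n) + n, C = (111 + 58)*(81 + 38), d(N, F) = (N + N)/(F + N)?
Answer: -175660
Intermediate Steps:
d(N, F) = 2*N/(F + N) (d(N, F) = (2*N)/(F + N) = 2*N/(F + N))
C = 20111 (C = 169*119 = 20111)
u(n) = -180999 - 18*n (u(n) = -9*((20111 + n) + n) = -9*(20111 + 2*n) = -180999 - 18*n)
(-27*235 + d(-4, 0)) + u(-649) = (-27*235 + 2*(-4)/(0 - 4)) + (-180999 - 18*(-649)) = (-6345 + 2*(-4)/(-4)) + (-180999 + 11682) = (-6345 + 2*(-4)*(-¼)) - 169317 = (-6345 + 2) - 169317 = -6343 - 169317 = -175660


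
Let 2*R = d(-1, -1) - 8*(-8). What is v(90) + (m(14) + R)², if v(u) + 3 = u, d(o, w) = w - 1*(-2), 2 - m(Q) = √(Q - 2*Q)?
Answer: 5053/4 - 69*I*√14 ≈ 1263.3 - 258.17*I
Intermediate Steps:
m(Q) = 2 - √(-Q) (m(Q) = 2 - √(Q - 2*Q) = 2 - √(-Q))
d(o, w) = 2 + w (d(o, w) = w + 2 = 2 + w)
v(u) = -3 + u
R = 65/2 (R = ((2 - 1) - 8*(-8))/2 = (1 + 64)/2 = (½)*65 = 65/2 ≈ 32.500)
v(90) + (m(14) + R)² = (-3 + 90) + ((2 - √(-1*14)) + 65/2)² = 87 + ((2 - √(-14)) + 65/2)² = 87 + ((2 - I*√14) + 65/2)² = 87 + (69/2 - I*√14)²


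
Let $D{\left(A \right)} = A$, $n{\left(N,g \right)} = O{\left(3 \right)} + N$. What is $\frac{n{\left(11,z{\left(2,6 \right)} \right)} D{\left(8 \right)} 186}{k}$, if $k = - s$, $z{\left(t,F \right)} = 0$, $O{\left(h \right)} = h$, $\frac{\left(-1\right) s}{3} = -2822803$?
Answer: $- \frac{6944}{2822803} \approx -0.00246$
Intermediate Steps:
$s = 8468409$ ($s = \left(-3\right) \left(-2822803\right) = 8468409$)
$n{\left(N,g \right)} = 3 + N$
$k = -8468409$ ($k = \left(-1\right) 8468409 = -8468409$)
$\frac{n{\left(11,z{\left(2,6 \right)} \right)} D{\left(8 \right)} 186}{k} = \frac{\left(3 + 11\right) 8 \cdot 186}{-8468409} = 14 \cdot 8 \cdot 186 \left(- \frac{1}{8468409}\right) = 112 \cdot 186 \left(- \frac{1}{8468409}\right) = 20832 \left(- \frac{1}{8468409}\right) = - \frac{6944}{2822803}$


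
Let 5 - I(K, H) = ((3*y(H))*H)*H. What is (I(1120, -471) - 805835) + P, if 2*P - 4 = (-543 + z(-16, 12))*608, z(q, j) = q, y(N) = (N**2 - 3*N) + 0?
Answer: -148581647606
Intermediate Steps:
y(N) = N**2 - 3*N
P = -169934 (P = 2 + ((-543 - 16)*608)/2 = 2 + (-559*608)/2 = 2 + (1/2)*(-339872) = 2 - 169936 = -169934)
I(K, H) = 5 - 3*H**3*(-3 + H) (I(K, H) = 5 - (3*(H*(-3 + H)))*H*H = 5 - (3*H*(-3 + H))*H*H = 5 - 3*H**2*(-3 + H)*H = 5 - 3*H**3*(-3 + H))
(I(1120, -471) - 805835) + P = ((5 + 3*(-471)**3*(3 - 1*(-471))) - 805835) - 169934 = ((5 + 3*(-104487111)*(3 + 471)) - 805835) - 169934 = ((5 + 3*(-104487111)*474) - 805835) - 169934 = ((5 - 148580671842) - 805835) - 169934 = (-148580671837 - 805835) - 169934 = -148581477672 - 169934 = -148581647606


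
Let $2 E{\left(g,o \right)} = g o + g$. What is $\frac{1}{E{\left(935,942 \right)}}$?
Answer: $\frac{2}{881705} \approx 2.2683 \cdot 10^{-6}$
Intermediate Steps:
$E{\left(g,o \right)} = \frac{g}{2} + \frac{g o}{2}$ ($E{\left(g,o \right)} = \frac{g o + g}{2} = \frac{g + g o}{2} = \frac{g}{2} + \frac{g o}{2}$)
$\frac{1}{E{\left(935,942 \right)}} = \frac{1}{\frac{1}{2} \cdot 935 \left(1 + 942\right)} = \frac{1}{\frac{1}{2} \cdot 935 \cdot 943} = \frac{1}{\frac{881705}{2}} = \frac{2}{881705}$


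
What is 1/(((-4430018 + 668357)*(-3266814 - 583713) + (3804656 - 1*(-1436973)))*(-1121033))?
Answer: -1/16237470752522166208 ≈ -6.1586e-20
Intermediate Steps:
1/(((-4430018 + 668357)*(-3266814 - 583713) + (3804656 - 1*(-1436973)))*(-1121033)) = -1/1121033/(-3761661*(-3850527) + (3804656 + 1436973)) = -1/1121033/(14484377245347 + 5241629) = -1/1121033/14484382486976 = (1/14484382486976)*(-1/1121033) = -1/16237470752522166208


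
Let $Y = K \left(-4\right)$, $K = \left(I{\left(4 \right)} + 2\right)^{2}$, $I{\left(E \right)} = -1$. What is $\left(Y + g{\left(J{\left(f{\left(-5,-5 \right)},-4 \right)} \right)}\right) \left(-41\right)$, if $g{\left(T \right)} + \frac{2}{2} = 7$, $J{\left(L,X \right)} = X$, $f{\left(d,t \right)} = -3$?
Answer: $-82$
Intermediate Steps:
$K = 1$ ($K = \left(-1 + 2\right)^{2} = 1^{2} = 1$)
$g{\left(T \right)} = 6$ ($g{\left(T \right)} = -1 + 7 = 6$)
$Y = -4$ ($Y = 1 \left(-4\right) = -4$)
$\left(Y + g{\left(J{\left(f{\left(-5,-5 \right)},-4 \right)} \right)}\right) \left(-41\right) = \left(-4 + 6\right) \left(-41\right) = 2 \left(-41\right) = -82$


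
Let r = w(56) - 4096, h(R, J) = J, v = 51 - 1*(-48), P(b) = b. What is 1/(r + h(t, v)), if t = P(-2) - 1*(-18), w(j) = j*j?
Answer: -1/861 ≈ -0.0011614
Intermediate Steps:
w(j) = j²
t = 16 (t = -2 - 1*(-18) = -2 + 18 = 16)
v = 99 (v = 51 + 48 = 99)
r = -960 (r = 56² - 4096 = 3136 - 4096 = -960)
1/(r + h(t, v)) = 1/(-960 + 99) = 1/(-861) = -1/861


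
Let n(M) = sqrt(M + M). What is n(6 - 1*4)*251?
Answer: 502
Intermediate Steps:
n(M) = sqrt(2)*sqrt(M) (n(M) = sqrt(2*M) = sqrt(2)*sqrt(M))
n(6 - 1*4)*251 = (sqrt(2)*sqrt(6 - 1*4))*251 = (sqrt(2)*sqrt(6 - 4))*251 = (sqrt(2)*sqrt(2))*251 = 2*251 = 502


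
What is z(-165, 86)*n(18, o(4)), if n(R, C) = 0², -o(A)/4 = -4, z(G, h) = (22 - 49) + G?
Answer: 0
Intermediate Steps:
z(G, h) = -27 + G
o(A) = 16 (o(A) = -4*(-4) = 16)
n(R, C) = 0
z(-165, 86)*n(18, o(4)) = (-27 - 165)*0 = -192*0 = 0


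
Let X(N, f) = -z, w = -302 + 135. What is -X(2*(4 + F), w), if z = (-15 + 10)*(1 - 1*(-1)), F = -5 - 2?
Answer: -10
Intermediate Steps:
F = -7
w = -167
z = -10 (z = -5*(1 + 1) = -5*2 = -10)
X(N, f) = 10 (X(N, f) = -1*(-10) = 10)
-X(2*(4 + F), w) = -1*10 = -10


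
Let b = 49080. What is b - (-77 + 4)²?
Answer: 43751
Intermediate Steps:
b - (-77 + 4)² = 49080 - (-77 + 4)² = 49080 - 1*(-73)² = 49080 - 1*5329 = 49080 - 5329 = 43751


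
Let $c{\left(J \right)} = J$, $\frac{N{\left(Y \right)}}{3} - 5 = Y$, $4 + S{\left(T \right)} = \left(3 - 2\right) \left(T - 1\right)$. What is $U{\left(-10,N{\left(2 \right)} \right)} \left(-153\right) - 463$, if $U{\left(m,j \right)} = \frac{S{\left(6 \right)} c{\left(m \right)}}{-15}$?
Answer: $-565$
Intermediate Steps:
$S{\left(T \right)} = -5 + T$ ($S{\left(T \right)} = -4 + \left(3 - 2\right) \left(T - 1\right) = -4 + 1 \left(-1 + T\right) = -4 + \left(-1 + T\right) = -5 + T$)
$N{\left(Y \right)} = 15 + 3 Y$
$U{\left(m,j \right)} = - \frac{m}{15}$ ($U{\left(m,j \right)} = \frac{\left(-5 + 6\right) m}{-15} = 1 m \left(- \frac{1}{15}\right) = m \left(- \frac{1}{15}\right) = - \frac{m}{15}$)
$U{\left(-10,N{\left(2 \right)} \right)} \left(-153\right) - 463 = \left(- \frac{1}{15}\right) \left(-10\right) \left(-153\right) - 463 = \frac{2}{3} \left(-153\right) - 463 = -102 - 463 = -565$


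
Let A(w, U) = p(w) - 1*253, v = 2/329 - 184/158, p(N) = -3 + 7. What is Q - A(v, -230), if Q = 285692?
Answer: 285941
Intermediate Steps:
p(N) = 4
v = -30110/25991 (v = 2*(1/329) - 184*1/158 = 2/329 - 92/79 = -30110/25991 ≈ -1.1585)
A(w, U) = -249 (A(w, U) = 4 - 1*253 = 4 - 253 = -249)
Q - A(v, -230) = 285692 - 1*(-249) = 285692 + 249 = 285941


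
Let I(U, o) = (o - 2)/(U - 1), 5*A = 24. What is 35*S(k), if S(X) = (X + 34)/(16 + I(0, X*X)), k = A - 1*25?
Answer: -1725/1393 ≈ -1.2383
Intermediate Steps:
A = 24/5 (A = (⅕)*24 = 24/5 ≈ 4.8000)
k = -101/5 (k = 24/5 - 1*25 = 24/5 - 25 = -101/5 ≈ -20.200)
I(U, o) = (-2 + o)/(-1 + U)
S(X) = (34 + X)/(18 - X²) (S(X) = (X + 34)/(16 + (-2 + X*X)/(-1 + 0)) = (34 + X)/(16 + (-2 + X²)/(-1)) = (34 + X)/(16 - (-2 + X²)) = (34 + X)/(16 + (2 - X²)) = (34 + X)/(18 - X²))
35*S(k) = 35*((34 - 101/5)/(18 - (-101/5)²)) = 35*((69/5)/(18 - 1*10201/25)) = 35*((69/5)/(18 - 10201/25)) = 35*((69/5)/(-9751/25)) = 35*(-25/9751*69/5) = 35*(-345/9751) = -1725/1393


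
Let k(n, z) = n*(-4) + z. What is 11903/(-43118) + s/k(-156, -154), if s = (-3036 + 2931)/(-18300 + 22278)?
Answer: -741969679/2687199996 ≈ -0.27611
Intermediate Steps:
k(n, z) = z - 4*n (k(n, z) = -4*n + z = z - 4*n)
s = -35/1326 (s = -105/3978 = -105*1/3978 = -35/1326 ≈ -0.026395)
11903/(-43118) + s/k(-156, -154) = 11903/(-43118) - 35/(1326*(-154 - 4*(-156))) = 11903*(-1/43118) - 35/(1326*(-154 + 624)) = -11903/43118 - 35/1326/470 = -11903/43118 - 35/1326*1/470 = -11903/43118 - 7/124644 = -741969679/2687199996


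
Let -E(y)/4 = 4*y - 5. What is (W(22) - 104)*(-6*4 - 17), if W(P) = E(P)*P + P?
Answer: 302826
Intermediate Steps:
E(y) = 20 - 16*y (E(y) = -4*(4*y - 5) = -4*(-5 + 4*y) = 20 - 16*y)
W(P) = P + P*(20 - 16*P) (W(P) = (20 - 16*P)*P + P = P*(20 - 16*P) + P = P + P*(20 - 16*P))
(W(22) - 104)*(-6*4 - 17) = (22*(21 - 16*22) - 104)*(-6*4 - 17) = (22*(21 - 352) - 104)*(-24 - 17) = (22*(-331) - 104)*(-41) = (-7282 - 104)*(-41) = -7386*(-41) = 302826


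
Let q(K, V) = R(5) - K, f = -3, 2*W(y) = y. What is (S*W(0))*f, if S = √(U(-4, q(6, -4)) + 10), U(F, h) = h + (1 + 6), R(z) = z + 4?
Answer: 0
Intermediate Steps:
W(y) = y/2
R(z) = 4 + z
q(K, V) = 9 - K (q(K, V) = (4 + 5) - K = 9 - K)
U(F, h) = 7 + h (U(F, h) = h + 7 = 7 + h)
S = 2*√5 (S = √((7 + (9 - 1*6)) + 10) = √((7 + (9 - 6)) + 10) = √((7 + 3) + 10) = √(10 + 10) = √20 = 2*√5 ≈ 4.4721)
(S*W(0))*f = ((2*√5)*((½)*0))*(-3) = ((2*√5)*0)*(-3) = 0*(-3) = 0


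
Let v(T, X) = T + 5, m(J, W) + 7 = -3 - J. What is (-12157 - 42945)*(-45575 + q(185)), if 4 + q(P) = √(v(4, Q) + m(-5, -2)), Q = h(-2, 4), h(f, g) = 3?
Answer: 2511383854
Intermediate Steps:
Q = 3
m(J, W) = -10 - J (m(J, W) = -7 + (-3 - J) = -10 - J)
v(T, X) = 5 + T
q(P) = -2 (q(P) = -4 + √((5 + 4) + (-10 - 1*(-5))) = -4 + √(9 + (-10 + 5)) = -4 + √(9 - 5) = -4 + √4 = -4 + 2 = -2)
(-12157 - 42945)*(-45575 + q(185)) = (-12157 - 42945)*(-45575 - 2) = -55102*(-45577) = 2511383854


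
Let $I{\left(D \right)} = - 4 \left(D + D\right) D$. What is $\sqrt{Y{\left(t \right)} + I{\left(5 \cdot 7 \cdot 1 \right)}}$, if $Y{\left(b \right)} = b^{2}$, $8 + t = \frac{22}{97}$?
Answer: $\frac{2 i \sqrt{22909921}}{97} \approx 98.689 i$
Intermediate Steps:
$I{\left(D \right)} = - 8 D^{2}$ ($I{\left(D \right)} = - 4 \cdot 2 D D = - 8 D D = - 8 D^{2}$)
$t = - \frac{754}{97}$ ($t = -8 + \frac{22}{97} = - \frac{754}{97} \approx -7.7732$)
$\sqrt{Y{\left(t \right)} + I{\left(5 \cdot 7 \cdot 1 \right)}} = \sqrt{\left(- \frac{754}{97}\right)^{2} - 8 \left(5 \cdot 7 \cdot 1\right)^{2}} = \sqrt{\frac{568516}{9409} - 8 \left(35 \cdot 1\right)^{2}} = \sqrt{\frac{568516}{9409} - 8 \cdot 35^{2}} = \sqrt{\frac{568516}{9409} - 9800} = \sqrt{- \frac{91639684}{9409}} = \frac{2 i \sqrt{22909921}}{97}$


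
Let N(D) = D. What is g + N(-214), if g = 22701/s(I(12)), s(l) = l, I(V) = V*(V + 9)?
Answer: -1487/12 ≈ -123.92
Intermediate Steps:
I(V) = V*(9 + V)
g = 1081/12 (g = 22701/((12*(9 + 12))) = 22701/((12*21)) = 22701/252 = 22701*(1/252) = 1081/12 ≈ 90.083)
g + N(-214) = 1081/12 - 214 = -1487/12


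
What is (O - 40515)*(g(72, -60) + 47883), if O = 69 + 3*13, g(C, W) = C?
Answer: -1937717685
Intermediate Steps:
O = 108 (O = 69 + 39 = 108)
(O - 40515)*(g(72, -60) + 47883) = (108 - 40515)*(72 + 47883) = -40407*47955 = -1937717685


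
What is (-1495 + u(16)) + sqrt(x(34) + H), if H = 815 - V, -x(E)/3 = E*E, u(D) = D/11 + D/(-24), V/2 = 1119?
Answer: -49309/33 + I*sqrt(4891) ≈ -1494.2 + 69.936*I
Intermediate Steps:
V = 2238 (V = 2*1119 = 2238)
u(D) = 13*D/264 (u(D) = D*(1/11) + D*(-1/24) = D/11 - D/24 = 13*D/264)
x(E) = -3*E**2 (x(E) = -3*E*E = -3*E**2)
H = -1423 (H = 815 - 1*2238 = 815 - 2238 = -1423)
(-1495 + u(16)) + sqrt(x(34) + H) = (-1495 + (13/264)*16) + sqrt(-3*34**2 - 1423) = (-1495 + 26/33) + sqrt(-3*1156 - 1423) = -49309/33 + sqrt(-3468 - 1423) = -49309/33 + sqrt(-4891) = -49309/33 + I*sqrt(4891)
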